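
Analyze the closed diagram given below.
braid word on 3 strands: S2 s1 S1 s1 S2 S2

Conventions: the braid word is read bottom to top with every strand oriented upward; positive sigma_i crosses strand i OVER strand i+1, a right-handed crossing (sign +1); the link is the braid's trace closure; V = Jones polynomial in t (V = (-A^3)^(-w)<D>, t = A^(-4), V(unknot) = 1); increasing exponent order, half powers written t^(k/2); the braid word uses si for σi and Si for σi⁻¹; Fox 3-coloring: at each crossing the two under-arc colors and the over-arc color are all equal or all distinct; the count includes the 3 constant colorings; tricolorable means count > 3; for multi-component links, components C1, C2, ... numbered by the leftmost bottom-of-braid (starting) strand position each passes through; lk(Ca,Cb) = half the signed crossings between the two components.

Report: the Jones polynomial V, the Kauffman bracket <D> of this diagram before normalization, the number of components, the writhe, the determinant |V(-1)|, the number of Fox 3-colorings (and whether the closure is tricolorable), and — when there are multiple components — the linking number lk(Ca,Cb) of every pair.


Jones polynomial: V(t) = -t^-4 + t^-3 + t^-1
<D> = A^-2 + A^6 - A^10; writhe -2
components 1, writhe -2 (6 crossings)
3-colorings: 9 of 3^6, det 3 — tricolorable
note: det 3 = |V(-1)|; divisible by 3, so tricolorable


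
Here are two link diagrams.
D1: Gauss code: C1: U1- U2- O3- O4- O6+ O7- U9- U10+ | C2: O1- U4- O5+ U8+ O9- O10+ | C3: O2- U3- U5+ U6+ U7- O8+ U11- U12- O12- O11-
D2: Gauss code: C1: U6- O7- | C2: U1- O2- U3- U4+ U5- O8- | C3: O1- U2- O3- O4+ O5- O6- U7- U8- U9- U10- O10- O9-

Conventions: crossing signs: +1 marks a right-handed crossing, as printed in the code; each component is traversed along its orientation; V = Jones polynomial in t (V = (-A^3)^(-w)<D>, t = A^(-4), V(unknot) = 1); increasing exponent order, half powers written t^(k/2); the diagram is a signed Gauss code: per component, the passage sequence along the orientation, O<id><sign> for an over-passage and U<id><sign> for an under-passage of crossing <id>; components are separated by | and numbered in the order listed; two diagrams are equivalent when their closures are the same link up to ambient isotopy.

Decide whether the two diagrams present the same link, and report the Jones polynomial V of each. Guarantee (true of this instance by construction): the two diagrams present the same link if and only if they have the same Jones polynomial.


same link: no
V(D1) = t^-4 + t^-2 + 2  [12 crossings, <D> = 2A^-12 + A^-4 + A^4, w = -4]
D2 (bracket A^-16 + 2A^-8 - A^-4 + 2 - A^4 + A^8; 10 crossings at w = -8): V = t^-8 - t^-7 + 2t^-6 - t^-5 + 2t^-4 + t^-2
note: comparing 2 Jones polynomials yields 2 groups


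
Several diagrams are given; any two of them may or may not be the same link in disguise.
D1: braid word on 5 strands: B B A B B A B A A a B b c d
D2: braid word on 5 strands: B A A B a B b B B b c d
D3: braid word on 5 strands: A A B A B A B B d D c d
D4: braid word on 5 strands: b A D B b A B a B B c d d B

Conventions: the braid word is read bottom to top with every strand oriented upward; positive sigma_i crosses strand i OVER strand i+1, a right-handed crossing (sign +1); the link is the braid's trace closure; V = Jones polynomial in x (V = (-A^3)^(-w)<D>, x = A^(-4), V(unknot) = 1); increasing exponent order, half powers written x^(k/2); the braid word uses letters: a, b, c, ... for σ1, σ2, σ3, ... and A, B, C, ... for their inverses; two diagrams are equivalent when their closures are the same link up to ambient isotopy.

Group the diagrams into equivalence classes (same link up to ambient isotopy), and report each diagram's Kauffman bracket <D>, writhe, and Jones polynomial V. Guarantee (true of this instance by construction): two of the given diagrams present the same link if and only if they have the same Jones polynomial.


classes: {D1, D3} | {D2, D4}
V(D1) = -x^-8 + x^-5 + x^-3  [14 crossings, <D> = A^-6 + A^2 - A^14, w = -6]
V(D2) = -x^-6 + x^-5 - x^-4 + 2x^-3 - x^-2 + x^-1  (w -2, c 12, <D> = A^-2 - A^2 + 2A^6 - A^10 + A^14 - A^18)
V(D3) = -x^-8 + x^-5 + x^-3  [12 crossings, <D> = A^-6 + A^2 - A^14, w = -6]
V(D4) = -x^-6 + x^-5 - x^-4 + 2x^-3 - x^-2 + x^-1  [14 crossings, <D> = A^-2 - A^2 + 2A^6 - A^10 + A^14 - A^18, w = -2]
note: 2 values of V(x) split the 4 diagrams


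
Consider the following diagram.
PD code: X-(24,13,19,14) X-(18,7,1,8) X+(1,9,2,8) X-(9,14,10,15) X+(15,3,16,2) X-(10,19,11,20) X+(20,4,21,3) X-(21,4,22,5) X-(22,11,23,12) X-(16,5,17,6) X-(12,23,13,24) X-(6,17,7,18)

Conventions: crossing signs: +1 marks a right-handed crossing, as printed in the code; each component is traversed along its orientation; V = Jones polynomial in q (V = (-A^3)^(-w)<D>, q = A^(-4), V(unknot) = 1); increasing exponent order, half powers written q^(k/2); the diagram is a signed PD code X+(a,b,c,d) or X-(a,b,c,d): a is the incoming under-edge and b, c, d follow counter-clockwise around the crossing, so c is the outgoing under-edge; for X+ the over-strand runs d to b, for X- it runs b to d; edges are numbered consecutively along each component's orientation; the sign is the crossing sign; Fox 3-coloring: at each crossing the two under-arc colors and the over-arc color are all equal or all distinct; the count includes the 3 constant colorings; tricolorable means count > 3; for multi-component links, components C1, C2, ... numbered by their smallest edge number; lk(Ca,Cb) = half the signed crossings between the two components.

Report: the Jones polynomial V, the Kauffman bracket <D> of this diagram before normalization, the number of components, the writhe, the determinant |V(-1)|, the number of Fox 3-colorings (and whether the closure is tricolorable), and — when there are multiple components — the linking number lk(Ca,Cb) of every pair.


V(q) = -q^(-11/2) + q^(-9/2) - q^(-7/2) - q^(-3/2)
bracket: -A^-12 - A^-4 + 1 - A^4, w = -6
2 components, writhe -6, over 12 crossings
lk(C1,C2) = -2
det 4, colorings 3 of 3^12 — not tricolorable
observation: w = -6 (over 12 crossings) is diagram-only; (-A^3)^(6) removes it from V


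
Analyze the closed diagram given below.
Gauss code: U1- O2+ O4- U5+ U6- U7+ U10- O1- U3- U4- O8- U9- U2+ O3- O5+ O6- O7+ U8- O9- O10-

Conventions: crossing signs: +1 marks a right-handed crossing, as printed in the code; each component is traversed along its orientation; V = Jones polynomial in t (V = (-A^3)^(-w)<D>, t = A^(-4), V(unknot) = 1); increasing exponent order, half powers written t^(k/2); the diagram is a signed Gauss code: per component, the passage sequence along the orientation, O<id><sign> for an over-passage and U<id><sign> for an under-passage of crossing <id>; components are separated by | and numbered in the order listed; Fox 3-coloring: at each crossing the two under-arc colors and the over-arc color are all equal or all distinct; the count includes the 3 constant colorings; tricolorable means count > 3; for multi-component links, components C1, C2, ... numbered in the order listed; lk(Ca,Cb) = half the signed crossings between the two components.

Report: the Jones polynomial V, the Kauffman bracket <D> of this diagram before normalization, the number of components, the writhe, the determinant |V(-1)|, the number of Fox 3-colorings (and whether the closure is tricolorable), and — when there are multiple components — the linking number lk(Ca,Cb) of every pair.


Jones polynomial: V(t) = t^-7 - 2t^-6 + 2t^-5 - 3t^-4 + 3t^-3 - 2t^-2 + 2t^-1
<D> = 2A^-8 - 2A^-4 + 3 - 3A^4 + 2A^8 - 2A^12 + A^16; writhe -4
components 1, writhe -4 (10 crossings)
3-colorings: 9 of 3^10, det 15 — tricolorable
note: det 15 = |V(-1)|; divisible by 3, so tricolorable


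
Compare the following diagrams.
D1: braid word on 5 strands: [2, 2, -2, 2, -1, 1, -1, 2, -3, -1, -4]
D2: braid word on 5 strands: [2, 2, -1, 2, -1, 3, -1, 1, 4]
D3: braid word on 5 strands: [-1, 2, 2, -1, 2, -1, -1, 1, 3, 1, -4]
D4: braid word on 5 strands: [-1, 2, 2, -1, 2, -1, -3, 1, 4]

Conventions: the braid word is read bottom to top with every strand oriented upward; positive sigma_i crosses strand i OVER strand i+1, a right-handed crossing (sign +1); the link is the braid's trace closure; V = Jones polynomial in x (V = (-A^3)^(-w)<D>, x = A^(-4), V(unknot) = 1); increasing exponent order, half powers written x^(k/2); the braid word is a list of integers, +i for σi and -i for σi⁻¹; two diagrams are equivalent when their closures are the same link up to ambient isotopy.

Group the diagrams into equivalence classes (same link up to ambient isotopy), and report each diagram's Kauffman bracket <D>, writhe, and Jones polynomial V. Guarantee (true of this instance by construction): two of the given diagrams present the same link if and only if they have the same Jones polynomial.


equivalence classes: {D1, D2, D3, D4}
D1 (bracket -A^-17 + 2A^-13 - A^-9 + 2A^-5 - A^-1 + A^3; 11 crossings at w = -1): V = -x^(-3/2) + x^(-1/2) - 2x^(1/2) + x^(3/2) - 2x^(5/2) + x^(7/2)
D2 (bracket -A^-5 + 2A^-1 - A^3 + 2A^7 - A^11 + A^15; 9 crossings at w = +3): V = -x^(-3/2) + x^(-1/2) - 2x^(1/2) + x^(3/2) - 2x^(5/2) + x^(7/2)
V(D3) = -x^(-3/2) + x^(-1/2) - 2x^(1/2) + x^(3/2) - 2x^(5/2) + x^(7/2)  [11 crossings, <D> = -A^-11 + 2A^-7 - A^-3 + 2A - A^5 + A^9, w = +1]
D4 (bracket -A^-11 + 2A^-7 - A^-3 + 2A - A^5 + A^9; 9 crossings at w = +1): V = -x^(-3/2) + x^(-1/2) - 2x^(1/2) + x^(3/2) - 2x^(5/2) + x^(7/2)
observation: all 4 diagrams share one V(x), hence one class


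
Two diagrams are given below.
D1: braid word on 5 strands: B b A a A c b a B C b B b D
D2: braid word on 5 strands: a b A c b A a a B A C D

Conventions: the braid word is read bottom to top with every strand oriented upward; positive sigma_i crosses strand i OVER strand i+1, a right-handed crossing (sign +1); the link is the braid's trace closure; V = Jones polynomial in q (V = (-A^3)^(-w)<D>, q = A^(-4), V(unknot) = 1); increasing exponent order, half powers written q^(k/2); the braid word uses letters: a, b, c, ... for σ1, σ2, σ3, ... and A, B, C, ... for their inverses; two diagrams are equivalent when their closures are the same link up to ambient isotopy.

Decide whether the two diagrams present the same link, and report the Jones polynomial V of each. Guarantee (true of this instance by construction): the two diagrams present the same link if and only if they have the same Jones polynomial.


equivalent: yes
V(D1) = 1  (w 0, c 14, <D> = 1)
V(D2) = 1  [12 crossings, <D> = 1, w = 0]
key observation: from 14 to 12 crossings by R-moves: one link, two diagrams


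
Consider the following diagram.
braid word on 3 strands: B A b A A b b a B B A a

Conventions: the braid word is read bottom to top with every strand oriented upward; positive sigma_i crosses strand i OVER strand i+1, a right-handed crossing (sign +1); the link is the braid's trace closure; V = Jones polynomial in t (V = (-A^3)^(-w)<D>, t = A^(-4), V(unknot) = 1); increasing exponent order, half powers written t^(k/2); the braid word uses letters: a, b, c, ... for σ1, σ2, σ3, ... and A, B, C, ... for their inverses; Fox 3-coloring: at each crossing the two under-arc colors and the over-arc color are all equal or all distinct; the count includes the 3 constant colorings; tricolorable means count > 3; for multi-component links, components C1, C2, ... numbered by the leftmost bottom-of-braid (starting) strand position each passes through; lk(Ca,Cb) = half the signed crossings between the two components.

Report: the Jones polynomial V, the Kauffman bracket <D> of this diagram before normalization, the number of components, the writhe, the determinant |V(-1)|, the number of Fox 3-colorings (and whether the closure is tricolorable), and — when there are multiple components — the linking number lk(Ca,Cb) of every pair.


V = -t^-6 + 2t^-5 - 4t^-4 + 5t^-3 - 4t^-2 + 5t^-1 - 3 + 2t - t^2
<D> = -A^-14 + 2A^-10 - 3A^-6 + 5A^-2 - 4A^2 + 5A^6 - 4A^10 + 2A^14 - A^18 (w = -2)
1 component over 12 crossings, w = -2
9 Fox colorings among 3^12, |V(-1)| = 27: tricolorable
why: free reduction leaves σ2⁻¹ σ1⁻¹ σ2 σ1⁻¹ σ1⁻¹ σ2 σ2 σ1 σ2⁻¹ σ2⁻¹ of the original 12 letters


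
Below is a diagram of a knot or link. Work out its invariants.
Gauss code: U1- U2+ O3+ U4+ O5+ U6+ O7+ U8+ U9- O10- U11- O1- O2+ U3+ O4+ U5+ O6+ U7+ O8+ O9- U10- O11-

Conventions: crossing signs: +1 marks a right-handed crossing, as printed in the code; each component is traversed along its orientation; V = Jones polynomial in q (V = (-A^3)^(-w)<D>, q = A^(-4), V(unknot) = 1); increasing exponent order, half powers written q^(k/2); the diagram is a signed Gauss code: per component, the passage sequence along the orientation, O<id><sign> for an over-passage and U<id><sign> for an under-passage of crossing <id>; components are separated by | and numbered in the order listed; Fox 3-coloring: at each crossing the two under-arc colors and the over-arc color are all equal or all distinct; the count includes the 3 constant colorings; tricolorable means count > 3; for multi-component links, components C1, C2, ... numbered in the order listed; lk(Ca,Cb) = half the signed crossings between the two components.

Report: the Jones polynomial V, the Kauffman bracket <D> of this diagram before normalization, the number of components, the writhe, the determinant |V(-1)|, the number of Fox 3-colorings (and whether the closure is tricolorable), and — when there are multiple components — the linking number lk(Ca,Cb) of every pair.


V = q + q^3 - q^4
<D> = A^-7 - A^-3 - A^5 (w = +3)
1 component over 11 crossings, w = +3
9 Fox colorings among 3^11, |V(-1)| = 3: tricolorable
why: w = +3 (over 11 crossings) is diagram-only; (-A^3)^(-3) removes it from V


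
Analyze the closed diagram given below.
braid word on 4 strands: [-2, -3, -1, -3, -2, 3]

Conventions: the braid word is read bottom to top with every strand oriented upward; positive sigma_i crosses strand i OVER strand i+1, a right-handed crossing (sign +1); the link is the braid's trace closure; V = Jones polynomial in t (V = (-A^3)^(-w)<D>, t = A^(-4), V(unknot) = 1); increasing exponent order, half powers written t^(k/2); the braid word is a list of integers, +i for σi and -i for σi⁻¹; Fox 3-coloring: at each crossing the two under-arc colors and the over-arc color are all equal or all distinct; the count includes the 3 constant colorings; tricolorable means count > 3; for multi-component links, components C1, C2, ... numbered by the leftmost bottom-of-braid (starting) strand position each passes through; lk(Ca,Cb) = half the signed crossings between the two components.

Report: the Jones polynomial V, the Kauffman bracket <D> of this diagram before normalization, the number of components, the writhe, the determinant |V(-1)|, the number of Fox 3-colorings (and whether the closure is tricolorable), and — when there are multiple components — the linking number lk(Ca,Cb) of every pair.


Jones polynomial: V(t) = -t^(-9/2) - t^(-5/2) + t^(-3/2) - t^(-1/2)
<D> = -A^-10 + A^-6 - A^-2 - A^6; writhe -4
components 2, writhe -4 (6 crossings)
linking number lk(C1,C2) = -2
3-colorings: 3 of 3^6, det 4 — not tricolorable
note: summing lk over 1 pair gives -2


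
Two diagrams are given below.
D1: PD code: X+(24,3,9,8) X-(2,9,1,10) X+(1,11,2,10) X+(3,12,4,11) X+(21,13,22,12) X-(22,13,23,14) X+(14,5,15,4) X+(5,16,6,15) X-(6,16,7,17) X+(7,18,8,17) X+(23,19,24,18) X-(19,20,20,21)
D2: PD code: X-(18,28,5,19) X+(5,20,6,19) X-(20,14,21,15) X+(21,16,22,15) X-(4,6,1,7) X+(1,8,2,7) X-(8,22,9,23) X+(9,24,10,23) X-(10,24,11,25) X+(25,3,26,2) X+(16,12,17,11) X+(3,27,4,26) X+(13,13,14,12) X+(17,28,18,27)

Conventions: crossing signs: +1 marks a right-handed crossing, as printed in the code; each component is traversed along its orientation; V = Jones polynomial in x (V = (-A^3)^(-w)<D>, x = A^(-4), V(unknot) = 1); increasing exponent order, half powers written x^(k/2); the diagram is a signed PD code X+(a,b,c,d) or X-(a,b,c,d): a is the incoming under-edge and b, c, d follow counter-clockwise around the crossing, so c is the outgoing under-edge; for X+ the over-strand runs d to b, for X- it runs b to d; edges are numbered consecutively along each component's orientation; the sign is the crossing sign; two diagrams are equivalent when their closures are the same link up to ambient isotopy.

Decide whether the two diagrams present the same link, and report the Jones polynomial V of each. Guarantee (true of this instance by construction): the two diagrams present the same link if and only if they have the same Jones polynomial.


equivalent: no
D1 (bracket A^-12 + 1 + A^4 + A^8; 12 crossings at w = +4): V = x + x^2 + x^3 + x^6
V(D2) = 1 + x + x^2 + x^3  [14 crossings, <D> = 1 + A^4 + A^8 + A^12, w = +4]
observation: comparing 2 Jones polynomials yields 2 groups


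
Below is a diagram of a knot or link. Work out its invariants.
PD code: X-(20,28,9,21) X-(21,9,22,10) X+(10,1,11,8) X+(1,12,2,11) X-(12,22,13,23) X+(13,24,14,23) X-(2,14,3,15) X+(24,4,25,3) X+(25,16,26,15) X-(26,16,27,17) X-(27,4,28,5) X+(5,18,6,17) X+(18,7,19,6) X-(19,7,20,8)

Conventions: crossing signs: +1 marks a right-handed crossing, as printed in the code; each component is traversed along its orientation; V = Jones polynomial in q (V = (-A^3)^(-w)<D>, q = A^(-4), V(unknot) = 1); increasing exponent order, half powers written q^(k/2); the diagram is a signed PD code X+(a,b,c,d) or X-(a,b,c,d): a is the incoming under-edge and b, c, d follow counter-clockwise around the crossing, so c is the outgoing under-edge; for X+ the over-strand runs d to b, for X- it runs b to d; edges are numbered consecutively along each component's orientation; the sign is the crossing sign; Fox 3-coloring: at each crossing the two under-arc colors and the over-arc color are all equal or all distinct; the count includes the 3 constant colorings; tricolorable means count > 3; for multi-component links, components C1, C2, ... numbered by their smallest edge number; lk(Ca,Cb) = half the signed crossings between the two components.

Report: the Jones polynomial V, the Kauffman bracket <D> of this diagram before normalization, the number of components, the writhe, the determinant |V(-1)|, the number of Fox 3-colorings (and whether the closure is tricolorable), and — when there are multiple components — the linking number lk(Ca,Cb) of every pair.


Jones polynomial: V(q) = q^-2 + 2 + q^2
<D> = A^-8 + 2 + A^8; writhe 0
components 3, writhe 0 (14 crossings)
linking number lk(C1,C2) = +1
lk(C1,C3): 0
lk(C2,C3) = -1
3-colorings: 3 of 3^14, det 4 — not tricolorable
note: w = 0 (over 14 crossings) is diagram-only; (-A^3)^(0) removes it from V


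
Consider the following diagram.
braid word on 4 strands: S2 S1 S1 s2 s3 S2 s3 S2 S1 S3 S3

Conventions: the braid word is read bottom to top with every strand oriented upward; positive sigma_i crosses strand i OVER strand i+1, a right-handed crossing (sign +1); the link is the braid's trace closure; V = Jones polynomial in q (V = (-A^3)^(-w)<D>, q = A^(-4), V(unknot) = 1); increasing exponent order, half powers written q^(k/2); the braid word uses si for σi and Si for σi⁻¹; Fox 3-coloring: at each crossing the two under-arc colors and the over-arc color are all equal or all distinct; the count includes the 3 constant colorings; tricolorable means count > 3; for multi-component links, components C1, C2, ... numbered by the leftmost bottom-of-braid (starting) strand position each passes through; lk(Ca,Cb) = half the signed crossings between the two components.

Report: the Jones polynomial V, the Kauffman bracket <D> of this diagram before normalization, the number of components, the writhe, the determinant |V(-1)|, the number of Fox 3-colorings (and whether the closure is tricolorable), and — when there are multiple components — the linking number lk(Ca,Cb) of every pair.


Jones polynomial: V(q) = q^-7 - 2q^-6 + 2q^-5 - 3q^-4 + 3q^-3 - 2q^-2 + 2q^-1
<D> = -2A^-11 + 2A^-7 - 3A^-3 + 3A - 2A^5 + 2A^9 - A^13; writhe -5
components 1, writhe -5 (11 crossings)
3-colorings: 9 of 3^11, det 15 — tricolorable
note: the span of V is 6, forcing >= 6 crossings in any diagram


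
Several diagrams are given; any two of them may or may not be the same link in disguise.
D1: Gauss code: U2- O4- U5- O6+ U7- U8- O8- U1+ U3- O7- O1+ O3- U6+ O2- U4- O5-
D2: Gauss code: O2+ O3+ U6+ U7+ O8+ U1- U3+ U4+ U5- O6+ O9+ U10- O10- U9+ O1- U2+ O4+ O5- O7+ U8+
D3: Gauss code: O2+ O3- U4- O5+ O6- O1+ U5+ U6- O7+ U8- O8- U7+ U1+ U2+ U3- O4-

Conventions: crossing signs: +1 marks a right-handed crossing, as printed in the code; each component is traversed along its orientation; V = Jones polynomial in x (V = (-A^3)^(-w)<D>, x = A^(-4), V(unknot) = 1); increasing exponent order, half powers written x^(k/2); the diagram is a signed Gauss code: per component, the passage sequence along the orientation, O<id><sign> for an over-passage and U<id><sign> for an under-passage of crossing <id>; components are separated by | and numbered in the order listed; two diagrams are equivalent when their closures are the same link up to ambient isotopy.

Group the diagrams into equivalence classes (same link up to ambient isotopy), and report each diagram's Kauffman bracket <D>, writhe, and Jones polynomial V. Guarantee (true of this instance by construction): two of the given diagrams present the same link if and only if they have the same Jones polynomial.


equivalence classes: {D1} | {D2} | {D3}
D1 (bracket A^-8 + 1 - A^4; 8 crossings at w = -4): V = -x^-4 + x^-3 + x^-1
V(D2) = x - x^2 + 2x^3 - x^4 + x^5 - x^6  (w +4, c 10, <D> = -A^-12 + A^-8 - A^-4 + 2 - A^4 + A^8)
V(D3) = 1  [8 crossings, <D> = 1, w = 0]
key observation: comparing 3 Jones polynomials yields 3 groups


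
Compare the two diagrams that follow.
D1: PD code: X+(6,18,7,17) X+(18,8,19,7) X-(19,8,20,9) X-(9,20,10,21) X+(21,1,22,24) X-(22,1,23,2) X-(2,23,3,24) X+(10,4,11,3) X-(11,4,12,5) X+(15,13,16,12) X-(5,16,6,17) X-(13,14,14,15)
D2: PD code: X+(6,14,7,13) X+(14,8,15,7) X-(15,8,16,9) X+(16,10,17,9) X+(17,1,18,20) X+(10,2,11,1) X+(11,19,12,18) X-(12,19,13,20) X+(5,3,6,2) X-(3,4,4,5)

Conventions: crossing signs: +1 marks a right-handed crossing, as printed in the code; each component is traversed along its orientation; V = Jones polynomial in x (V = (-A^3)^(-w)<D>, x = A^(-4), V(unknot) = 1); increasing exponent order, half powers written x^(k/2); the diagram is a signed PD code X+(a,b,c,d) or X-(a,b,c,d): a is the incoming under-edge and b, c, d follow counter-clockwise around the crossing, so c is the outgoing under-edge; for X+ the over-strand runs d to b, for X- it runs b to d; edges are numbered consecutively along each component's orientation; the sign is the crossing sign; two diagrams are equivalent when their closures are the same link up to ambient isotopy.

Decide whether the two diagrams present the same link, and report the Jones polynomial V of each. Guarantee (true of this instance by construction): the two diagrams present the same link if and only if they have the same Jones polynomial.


same link: no
V(D1) = 1  [12 crossings, <D> = A^-6, w = -2]
D2 (bracket -A^-4 + 1 + A^8; 10 crossings at w = +4): V = x + x^3 - x^4
note: 2 classes among 2 diagrams; unequal V(x) rules out equality


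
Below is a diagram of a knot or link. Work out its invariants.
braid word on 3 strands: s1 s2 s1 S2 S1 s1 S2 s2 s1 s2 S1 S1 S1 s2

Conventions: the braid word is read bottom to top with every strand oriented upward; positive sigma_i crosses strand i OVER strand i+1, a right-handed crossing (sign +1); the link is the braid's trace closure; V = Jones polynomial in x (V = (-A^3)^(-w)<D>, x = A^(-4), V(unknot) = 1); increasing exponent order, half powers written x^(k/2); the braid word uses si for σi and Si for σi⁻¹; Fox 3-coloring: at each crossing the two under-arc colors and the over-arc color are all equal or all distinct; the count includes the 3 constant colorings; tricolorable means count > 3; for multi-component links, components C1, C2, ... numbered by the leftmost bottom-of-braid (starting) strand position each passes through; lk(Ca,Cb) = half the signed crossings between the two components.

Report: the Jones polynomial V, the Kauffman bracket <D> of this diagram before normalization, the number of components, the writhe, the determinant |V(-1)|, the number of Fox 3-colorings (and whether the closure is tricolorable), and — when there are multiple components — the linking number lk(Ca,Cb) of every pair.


V(x) = -x^-1 + 2 - x + 2x^2 - x^3 + x^4 - x^5
bracket: -A^-14 + A^-10 - A^-6 + 2A^-2 - A^2 + 2A^6 - A^10, w = +2
1 component, writhe +2, over 14 crossings
det 9, colorings 9 of 3^14 — tricolorable
observation: inverse pairs cancel, leaving σ1 σ2 σ1 σ2⁻¹ σ1 σ2 σ1⁻¹ σ1⁻¹ σ1⁻¹ σ2


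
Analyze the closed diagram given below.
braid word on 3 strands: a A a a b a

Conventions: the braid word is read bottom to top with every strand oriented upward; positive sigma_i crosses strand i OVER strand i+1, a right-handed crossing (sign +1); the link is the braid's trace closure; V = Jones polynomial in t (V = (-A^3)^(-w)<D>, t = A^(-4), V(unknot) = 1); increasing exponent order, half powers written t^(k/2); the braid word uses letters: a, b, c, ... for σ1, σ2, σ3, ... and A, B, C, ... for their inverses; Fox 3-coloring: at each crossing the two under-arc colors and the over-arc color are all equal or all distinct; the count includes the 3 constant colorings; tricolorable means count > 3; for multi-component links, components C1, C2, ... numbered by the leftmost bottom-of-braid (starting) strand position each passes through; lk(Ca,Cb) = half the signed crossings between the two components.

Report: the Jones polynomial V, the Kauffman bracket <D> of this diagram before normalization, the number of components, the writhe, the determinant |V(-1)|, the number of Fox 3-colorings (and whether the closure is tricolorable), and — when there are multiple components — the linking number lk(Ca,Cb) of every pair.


V = t + t^3 - t^4
<D> = -A^-4 + 1 + A^8 (w = +4)
1 component over 6 crossings, w = +4
9 Fox colorings among 3^6, |V(-1)| = 3: tricolorable
why: the word shrinks to σ1 σ1 σ2 σ1 after cancelling


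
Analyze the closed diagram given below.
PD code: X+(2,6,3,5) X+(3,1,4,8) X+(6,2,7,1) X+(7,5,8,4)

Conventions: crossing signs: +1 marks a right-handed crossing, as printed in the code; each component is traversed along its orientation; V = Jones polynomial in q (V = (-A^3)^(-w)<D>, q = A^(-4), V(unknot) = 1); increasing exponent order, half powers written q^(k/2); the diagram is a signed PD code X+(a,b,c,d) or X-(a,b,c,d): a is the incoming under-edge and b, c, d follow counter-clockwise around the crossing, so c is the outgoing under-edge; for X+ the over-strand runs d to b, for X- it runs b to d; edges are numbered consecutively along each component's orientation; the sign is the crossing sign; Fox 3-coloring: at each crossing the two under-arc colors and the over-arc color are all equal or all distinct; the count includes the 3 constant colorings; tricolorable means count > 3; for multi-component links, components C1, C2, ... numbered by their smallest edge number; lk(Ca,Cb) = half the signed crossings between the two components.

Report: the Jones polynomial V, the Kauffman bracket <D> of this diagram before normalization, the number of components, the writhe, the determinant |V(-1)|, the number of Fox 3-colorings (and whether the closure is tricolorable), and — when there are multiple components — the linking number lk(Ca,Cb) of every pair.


V(q) = q + q^3 - q^4
bracket: -A^-4 + 1 + A^8, w = +4
1 component, writhe +4, over 4 crossings
det 3, colorings 9 of 3^4 — tricolorable
observation: V spans 3 powers of q: at least 3 crossings in any diagram


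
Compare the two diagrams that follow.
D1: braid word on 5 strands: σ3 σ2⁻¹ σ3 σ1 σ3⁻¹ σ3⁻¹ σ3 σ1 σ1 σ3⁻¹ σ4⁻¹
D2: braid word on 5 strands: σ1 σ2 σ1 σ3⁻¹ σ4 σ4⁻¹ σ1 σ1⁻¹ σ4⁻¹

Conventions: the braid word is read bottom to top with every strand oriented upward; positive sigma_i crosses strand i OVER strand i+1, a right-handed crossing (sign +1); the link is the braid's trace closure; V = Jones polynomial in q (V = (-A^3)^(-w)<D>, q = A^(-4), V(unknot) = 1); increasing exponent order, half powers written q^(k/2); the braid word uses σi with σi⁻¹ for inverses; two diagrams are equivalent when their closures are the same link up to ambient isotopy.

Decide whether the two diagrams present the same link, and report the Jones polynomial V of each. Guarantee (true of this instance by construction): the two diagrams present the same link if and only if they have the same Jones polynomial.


equivalent: no
V(D1) = -q^(1/2) - q^(3/2) - q^(5/2) + q^(9/2)  (w +1, c 11, <D> = -A^-15 + A^-7 + A^-3 + A)
V(D2) = -q^(1/2) - q^(5/2)  (w +1, c 9, <D> = A^-7 + A)
why: V(q) takes 2 values over 2 diagrams, fixing the grouping


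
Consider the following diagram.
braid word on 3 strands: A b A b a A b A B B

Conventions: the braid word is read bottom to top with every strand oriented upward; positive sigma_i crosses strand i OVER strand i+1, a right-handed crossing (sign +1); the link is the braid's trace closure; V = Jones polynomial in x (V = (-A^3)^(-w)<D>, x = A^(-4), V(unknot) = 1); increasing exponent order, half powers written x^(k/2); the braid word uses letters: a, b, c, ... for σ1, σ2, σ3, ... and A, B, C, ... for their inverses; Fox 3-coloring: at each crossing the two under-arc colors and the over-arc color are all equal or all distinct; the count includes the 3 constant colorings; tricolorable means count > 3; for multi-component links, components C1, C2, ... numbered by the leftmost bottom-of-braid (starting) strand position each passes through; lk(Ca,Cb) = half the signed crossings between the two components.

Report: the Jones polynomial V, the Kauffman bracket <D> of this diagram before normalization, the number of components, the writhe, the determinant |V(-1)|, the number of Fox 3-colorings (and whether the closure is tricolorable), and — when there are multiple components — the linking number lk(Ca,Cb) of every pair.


V = -x^-5 + x^-4 - x^-3 + 2x^-2 - x^-1 + 2 - x
<D> = -A^-10 + 2A^-6 - A^-2 + 2A^2 - A^6 + A^10 - A^14 (w = -2)
1 component over 10 crossings, w = -2
9 Fox colorings among 3^10, |V(-1)| = 9: tricolorable
why: inverse pairs cancel, leaving σ1⁻¹ σ2 σ1⁻¹ σ2 σ2 σ1⁻¹ σ2⁻¹ σ2⁻¹


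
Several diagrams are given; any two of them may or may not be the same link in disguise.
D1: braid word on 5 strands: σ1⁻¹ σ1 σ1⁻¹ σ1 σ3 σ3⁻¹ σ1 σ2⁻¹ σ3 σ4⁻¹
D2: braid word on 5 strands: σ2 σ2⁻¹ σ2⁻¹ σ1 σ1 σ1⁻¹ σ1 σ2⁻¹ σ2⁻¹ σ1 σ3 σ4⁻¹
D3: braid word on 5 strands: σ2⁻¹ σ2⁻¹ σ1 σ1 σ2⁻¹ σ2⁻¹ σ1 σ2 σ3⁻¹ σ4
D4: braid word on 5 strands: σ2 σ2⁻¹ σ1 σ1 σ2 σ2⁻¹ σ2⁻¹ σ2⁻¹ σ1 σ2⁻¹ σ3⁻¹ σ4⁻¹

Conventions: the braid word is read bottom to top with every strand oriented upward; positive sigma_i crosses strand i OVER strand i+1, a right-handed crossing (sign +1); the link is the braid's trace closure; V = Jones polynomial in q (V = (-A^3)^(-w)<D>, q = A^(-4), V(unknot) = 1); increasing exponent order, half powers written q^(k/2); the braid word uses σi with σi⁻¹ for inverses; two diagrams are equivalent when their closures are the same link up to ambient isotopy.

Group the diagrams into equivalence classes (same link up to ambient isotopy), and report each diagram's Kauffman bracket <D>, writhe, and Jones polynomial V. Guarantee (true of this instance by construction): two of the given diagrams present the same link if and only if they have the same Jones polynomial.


classes: {D1} | {D2, D3, D4}
V(D1) = 1  [10 crossings, <D> = 1, w = 0]
V(D2) = -q^-3 + 2q^-2 - 2q^-1 + 3 - 2q + 2q^2 - q^3  (w 0, c 12, <D> = -A^-12 + 2A^-8 - 2A^-4 + 3 - 2A^4 + 2A^8 - A^12)
V(D3) = -q^-3 + 2q^-2 - 2q^-1 + 3 - 2q + 2q^2 - q^3  [10 crossings, <D> = -A^-12 + 2A^-8 - 2A^-4 + 3 - 2A^4 + 2A^8 - A^12, w = 0]
V(D4) = -q^-3 + 2q^-2 - 2q^-1 + 3 - 2q + 2q^2 - q^3  (w -2, c 12, <D> = -A^-18 + 2A^-14 - 2A^-10 + 3A^-6 - 2A^-2 + 2A^2 - A^6)
note: comparing 4 Jones polynomials yields 2 groups


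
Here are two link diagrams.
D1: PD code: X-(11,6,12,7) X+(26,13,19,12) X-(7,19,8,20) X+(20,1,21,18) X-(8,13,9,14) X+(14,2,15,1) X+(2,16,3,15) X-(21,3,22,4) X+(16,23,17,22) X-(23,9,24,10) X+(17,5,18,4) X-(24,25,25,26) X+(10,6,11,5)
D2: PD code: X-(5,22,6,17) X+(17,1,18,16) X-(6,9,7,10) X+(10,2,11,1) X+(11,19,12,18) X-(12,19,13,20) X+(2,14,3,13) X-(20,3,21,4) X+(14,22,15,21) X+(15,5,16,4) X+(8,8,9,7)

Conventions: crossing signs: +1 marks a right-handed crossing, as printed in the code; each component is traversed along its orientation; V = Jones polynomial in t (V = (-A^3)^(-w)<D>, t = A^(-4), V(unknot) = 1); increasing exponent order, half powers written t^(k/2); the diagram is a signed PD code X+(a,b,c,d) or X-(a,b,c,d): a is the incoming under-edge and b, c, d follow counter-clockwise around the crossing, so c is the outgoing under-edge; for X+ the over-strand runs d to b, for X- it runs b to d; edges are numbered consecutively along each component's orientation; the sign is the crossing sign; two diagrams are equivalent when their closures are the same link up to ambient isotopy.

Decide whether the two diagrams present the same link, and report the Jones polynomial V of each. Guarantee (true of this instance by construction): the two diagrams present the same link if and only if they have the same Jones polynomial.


equivalent: yes
V(D1) = -2t^(1/2) + t^(3/2) - 2t^(5/2) + t^(7/2) - t^(9/2) + t^(11/2)  (w +1, c 13, <D> = -A^-19 + A^-15 - A^-11 + 2A^-7 - A^-3 + 2A)
V(D2) = -2t^(1/2) + t^(3/2) - 2t^(5/2) + t^(7/2) - t^(9/2) + t^(11/2)  [11 crossings, <D> = -A^-13 + A^-9 - A^-5 + 2A^-1 - A^3 + 2A^7, w = +3]
key observation: all 2 diagrams share one V(t), hence one class


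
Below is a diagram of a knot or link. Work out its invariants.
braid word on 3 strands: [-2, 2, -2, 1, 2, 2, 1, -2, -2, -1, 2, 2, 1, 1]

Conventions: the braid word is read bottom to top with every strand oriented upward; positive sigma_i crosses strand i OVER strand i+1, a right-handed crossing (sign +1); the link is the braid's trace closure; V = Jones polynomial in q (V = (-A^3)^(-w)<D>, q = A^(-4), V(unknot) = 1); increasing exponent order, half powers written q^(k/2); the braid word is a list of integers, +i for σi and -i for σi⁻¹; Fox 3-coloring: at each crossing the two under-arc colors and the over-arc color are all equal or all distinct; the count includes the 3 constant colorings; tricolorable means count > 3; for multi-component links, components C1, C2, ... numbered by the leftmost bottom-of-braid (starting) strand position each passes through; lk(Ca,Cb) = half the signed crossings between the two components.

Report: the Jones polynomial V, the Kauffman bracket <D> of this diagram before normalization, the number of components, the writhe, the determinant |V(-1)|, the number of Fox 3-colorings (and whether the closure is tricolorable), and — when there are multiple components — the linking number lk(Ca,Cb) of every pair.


V(q) = -1 + 3q - 3q^2 + 5q^3 - 5q^4 + 4q^5 - 3q^6 + 2q^7 - q^8
bracket: -A^-20 + 2A^-16 - 3A^-12 + 4A^-8 - 5A^-4 + 5 - 3A^4 + 3A^8 - A^12, w = +4
1 component, writhe +4, over 14 crossings
det 27, colorings 9 of 3^14 — tricolorable
observation: V spans 8 powers of q: at least 8 crossings in any diagram


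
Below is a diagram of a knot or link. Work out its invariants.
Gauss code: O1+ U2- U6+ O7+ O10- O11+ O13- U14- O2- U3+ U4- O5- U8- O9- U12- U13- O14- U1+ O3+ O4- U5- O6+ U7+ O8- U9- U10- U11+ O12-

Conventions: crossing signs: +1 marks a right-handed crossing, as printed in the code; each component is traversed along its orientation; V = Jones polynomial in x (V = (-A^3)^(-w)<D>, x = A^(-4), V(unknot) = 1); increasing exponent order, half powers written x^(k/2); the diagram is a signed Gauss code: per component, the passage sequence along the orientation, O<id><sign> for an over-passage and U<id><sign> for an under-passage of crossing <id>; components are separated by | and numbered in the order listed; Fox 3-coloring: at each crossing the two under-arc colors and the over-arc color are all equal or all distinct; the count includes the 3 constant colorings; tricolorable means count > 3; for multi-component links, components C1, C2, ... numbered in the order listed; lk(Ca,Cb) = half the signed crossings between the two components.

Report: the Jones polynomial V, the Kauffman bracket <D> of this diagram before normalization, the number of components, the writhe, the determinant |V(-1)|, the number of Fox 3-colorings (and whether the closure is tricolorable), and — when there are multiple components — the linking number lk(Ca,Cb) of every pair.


V(x) = -x^-8 + 2x^-7 - 3x^-6 + 4x^-5 - 5x^-4 + 5x^-3 - 3x^-2 + 3x^-1 - 1
bracket: -A^-12 + 3A^-8 - 3A^-4 + 5 - 5A^4 + 4A^8 - 3A^12 + 2A^16 - A^20, w = -4
1 component, writhe -4, over 14 crossings
det 27, colorings 9 of 3^14 — tricolorable
observation: w = -4 (over 14 crossings) is diagram-only; (-A^3)^(4) removes it from V


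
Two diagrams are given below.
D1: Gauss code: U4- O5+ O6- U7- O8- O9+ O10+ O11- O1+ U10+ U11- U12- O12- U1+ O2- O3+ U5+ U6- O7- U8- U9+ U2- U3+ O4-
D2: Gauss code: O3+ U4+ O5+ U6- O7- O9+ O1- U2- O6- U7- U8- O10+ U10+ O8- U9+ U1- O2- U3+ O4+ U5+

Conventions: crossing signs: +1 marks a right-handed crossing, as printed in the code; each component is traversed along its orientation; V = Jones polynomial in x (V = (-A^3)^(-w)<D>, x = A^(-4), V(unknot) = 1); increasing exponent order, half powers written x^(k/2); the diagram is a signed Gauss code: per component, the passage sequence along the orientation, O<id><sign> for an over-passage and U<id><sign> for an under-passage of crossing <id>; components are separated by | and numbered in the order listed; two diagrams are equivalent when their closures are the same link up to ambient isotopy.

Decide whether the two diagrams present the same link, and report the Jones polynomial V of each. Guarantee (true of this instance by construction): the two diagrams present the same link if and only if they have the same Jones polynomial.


same link: no
V(D1) = 1  [12 crossings, <D> = A^-6, w = -2]
V(D2) = -x^-3 + x^-2 - x^-1 + 3 - x + x^2 - x^3  (w 0, c 10, <D> = -A^-12 + A^-8 - A^-4 + 3 - A^4 + A^8 - A^12)
note: 2 values of V(x) split the 2 diagrams


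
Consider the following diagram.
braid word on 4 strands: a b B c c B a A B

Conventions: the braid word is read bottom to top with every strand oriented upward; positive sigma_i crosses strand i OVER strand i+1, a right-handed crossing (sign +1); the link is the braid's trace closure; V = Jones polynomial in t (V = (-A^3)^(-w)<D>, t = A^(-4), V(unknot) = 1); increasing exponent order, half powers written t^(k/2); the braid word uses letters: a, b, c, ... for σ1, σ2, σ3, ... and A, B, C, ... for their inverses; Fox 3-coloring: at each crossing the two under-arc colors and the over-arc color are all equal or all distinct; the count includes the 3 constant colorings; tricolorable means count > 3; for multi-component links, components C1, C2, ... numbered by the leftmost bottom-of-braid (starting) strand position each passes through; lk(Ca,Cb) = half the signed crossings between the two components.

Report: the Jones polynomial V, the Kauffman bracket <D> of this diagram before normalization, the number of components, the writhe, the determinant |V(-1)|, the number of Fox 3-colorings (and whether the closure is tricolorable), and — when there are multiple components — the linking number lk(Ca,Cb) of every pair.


V = t^-2 + 2 + t^2
<D> = -A^-5 - 2A^3 - A^11 (w = +1)
3 components over 9 crossings, w = +1
lk(C1,C2): -1
lk(C1,C3) = 0
linking number lk(C2,C3) = +1
3 Fox colorings among 3^9, |V(-1)| = 4: not tricolorable
why: the word shrinks to σ1 σ3 σ3 σ2⁻¹ σ2⁻¹ after cancelling


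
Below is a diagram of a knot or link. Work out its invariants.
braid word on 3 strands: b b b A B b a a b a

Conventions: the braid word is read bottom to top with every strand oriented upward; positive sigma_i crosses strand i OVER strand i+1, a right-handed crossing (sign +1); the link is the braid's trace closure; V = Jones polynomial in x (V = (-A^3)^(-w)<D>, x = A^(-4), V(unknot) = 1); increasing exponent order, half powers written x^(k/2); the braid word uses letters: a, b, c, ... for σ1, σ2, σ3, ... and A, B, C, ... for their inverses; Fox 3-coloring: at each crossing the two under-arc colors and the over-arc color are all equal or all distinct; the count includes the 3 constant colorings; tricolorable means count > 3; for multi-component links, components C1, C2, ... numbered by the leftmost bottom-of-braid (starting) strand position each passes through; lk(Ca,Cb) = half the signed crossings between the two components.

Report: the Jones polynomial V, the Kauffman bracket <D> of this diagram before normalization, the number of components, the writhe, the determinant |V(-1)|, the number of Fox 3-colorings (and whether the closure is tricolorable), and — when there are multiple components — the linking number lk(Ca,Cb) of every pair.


Jones polynomial: V(x) = x^2 + x^4 - x^5 + x^6 - x^7
<D> = -A^-10 + A^-6 - A^-2 + A^2 + A^10; writhe +6
components 1, writhe +6 (10 crossings)
3-colorings: 3 of 3^10, det 5 — not tricolorable
note: |V(-1)| = 5: so not tricolorable, since 3 does not divide 5
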